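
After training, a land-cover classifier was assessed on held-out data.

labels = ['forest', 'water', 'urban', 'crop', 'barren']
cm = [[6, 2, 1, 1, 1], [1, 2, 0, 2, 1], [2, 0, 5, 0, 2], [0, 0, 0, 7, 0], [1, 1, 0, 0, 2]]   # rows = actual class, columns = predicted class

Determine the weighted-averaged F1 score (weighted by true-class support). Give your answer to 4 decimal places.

Per-class F1 score (2·TP/(2·TP+FP+FN)):
  forest: TP=6, FP=1+2+0+1=4, FN=2+1+1+1=5 → 12/21 = 0.57143
  water: TP=2, FP=2+0+0+1=3, FN=1+0+2+1=4 → 4/11 = 0.36364
  urban: TP=5, FP=1+0+0+0=1, FN=2+0+0+2=4 → 10/15 = 0.66667
  crop: TP=7, FP=1+2+0+0=3, FN=0+0+0+0=0 → 14/17 = 0.82353
  barren: TP=2, FP=1+1+2+0=4, FN=1+1+0+0=2 → 4/10 = 0.40000
Weighted-F1 score = Σ (supportᵢ/N)·F1 scoreᵢ with N=37: (11/37)·0.57143 + (6/37)·0.36364 + (9/37)·0.66667 + (7/37)·0.82353 + (4/37)·0.40000 = 0.5901

0.5901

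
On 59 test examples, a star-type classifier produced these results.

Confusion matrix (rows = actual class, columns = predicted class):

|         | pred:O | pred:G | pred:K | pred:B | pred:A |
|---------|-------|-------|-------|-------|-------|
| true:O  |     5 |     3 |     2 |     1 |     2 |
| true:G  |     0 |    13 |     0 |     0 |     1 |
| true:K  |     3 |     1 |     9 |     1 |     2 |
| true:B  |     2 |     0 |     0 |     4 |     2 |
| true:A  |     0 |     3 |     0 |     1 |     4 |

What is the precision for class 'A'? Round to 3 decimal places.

0.364

Take TP from the diagonal, FP from the rest of the 'A' prediction marginal, FN from the rest of the 'A' actual marginal.
precision = TP/(TP+FP).
A: TP=4, FP=2+1+2+2=7 → 4/11 = 0.3636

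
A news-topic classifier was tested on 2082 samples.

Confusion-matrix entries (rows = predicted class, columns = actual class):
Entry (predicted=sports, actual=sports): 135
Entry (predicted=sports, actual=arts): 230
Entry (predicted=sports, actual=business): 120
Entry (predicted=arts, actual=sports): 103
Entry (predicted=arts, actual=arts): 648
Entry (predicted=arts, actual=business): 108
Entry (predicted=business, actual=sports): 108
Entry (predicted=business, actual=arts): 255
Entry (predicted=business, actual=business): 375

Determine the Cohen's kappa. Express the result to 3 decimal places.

Observed agreement pₒ = trace/N = 1158/2082 = 0.5562
Expected agreement pₑ = Σ (rowᵢ·colᵢ)/N² = (346·485 + 1133·859 + 603·738)/2082² = 0.3659
κ = (pₒ − pₑ)/(1 − pₑ) = (0.5562 − 0.3659)/(1 − 0.3659) = 0.300

0.300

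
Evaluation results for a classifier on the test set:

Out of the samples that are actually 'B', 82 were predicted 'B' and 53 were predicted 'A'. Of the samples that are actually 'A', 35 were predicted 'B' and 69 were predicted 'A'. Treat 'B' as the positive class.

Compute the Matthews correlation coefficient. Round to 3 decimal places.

0.269

MCC = (TP·TN − FP·FN) / √((TP+FP)(TP+FN)(TN+FP)(TN+FN))
Numerator = 82·69 − 35·53 = 3803
Denominator = √(117·135·104·122) = √200406960 = 14156.5165
MCC = 3803 / 14156.5165 = 0.269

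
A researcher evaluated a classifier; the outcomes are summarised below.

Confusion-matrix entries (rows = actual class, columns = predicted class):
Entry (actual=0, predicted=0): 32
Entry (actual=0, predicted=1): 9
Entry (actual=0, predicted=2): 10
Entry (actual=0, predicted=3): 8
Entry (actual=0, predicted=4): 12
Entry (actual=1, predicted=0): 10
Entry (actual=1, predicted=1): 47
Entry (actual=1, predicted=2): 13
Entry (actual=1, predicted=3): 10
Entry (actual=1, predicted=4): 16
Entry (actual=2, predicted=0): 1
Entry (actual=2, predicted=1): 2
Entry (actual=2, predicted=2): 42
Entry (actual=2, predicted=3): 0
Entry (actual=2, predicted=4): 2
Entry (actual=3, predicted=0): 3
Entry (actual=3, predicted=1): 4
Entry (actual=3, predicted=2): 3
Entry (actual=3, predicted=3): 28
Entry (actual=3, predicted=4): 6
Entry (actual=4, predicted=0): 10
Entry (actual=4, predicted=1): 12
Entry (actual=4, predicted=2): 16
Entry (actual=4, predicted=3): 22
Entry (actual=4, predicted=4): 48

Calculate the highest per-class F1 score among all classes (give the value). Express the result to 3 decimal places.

0.641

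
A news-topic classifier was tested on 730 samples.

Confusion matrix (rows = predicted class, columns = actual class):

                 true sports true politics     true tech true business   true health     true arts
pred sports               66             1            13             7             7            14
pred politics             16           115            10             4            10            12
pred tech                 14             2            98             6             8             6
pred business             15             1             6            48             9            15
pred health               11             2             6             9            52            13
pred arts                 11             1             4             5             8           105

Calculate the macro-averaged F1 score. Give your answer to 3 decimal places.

0.647

Per-class F1 score (2·TP/(2·TP+FP+FN)):
  sports: TP=66, FP=1+13+7+7+14=42, FN=16+14+15+11+11=67 → 132/241 = 0.5477
  politics: TP=115, FP=16+10+4+10+12=52, FN=1+2+1+2+1=7 → 230/289 = 0.7958
  tech: TP=98, FP=14+2+6+8+6=36, FN=13+10+6+6+4=39 → 196/271 = 0.7232
  business: TP=48, FP=15+1+6+9+15=46, FN=7+4+6+9+5=31 → 96/173 = 0.5549
  health: TP=52, FP=11+2+6+9+13=41, FN=7+10+8+9+8=42 → 104/187 = 0.5561
  arts: TP=105, FP=11+1+4+5+8=29, FN=14+12+6+15+13=60 → 210/299 = 0.7023
Macro-F1 score = mean = (0.5477 + 0.7958 + 0.7232 + 0.5549 + 0.5561 + 0.7023) / 6 = 0.647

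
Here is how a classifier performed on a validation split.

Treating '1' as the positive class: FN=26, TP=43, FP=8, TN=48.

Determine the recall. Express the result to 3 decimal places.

Recall = TP/(TP+FN) = 43/(43+26) = 43/69 = 0.623

0.623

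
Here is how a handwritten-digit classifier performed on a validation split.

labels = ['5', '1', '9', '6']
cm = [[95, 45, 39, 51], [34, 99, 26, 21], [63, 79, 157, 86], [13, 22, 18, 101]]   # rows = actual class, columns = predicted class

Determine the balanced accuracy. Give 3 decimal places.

0.507

Balanced accuracy = mean of per-class recall.
  5: recall = 95/230 = 0.4130
  1: recall = 99/180 = 0.5500
  9: recall = 157/385 = 0.4078
  6: recall = 101/154 = 0.6558
Mean = (0.4130 + 0.5500 + 0.4078 + 0.6558) / 4 = 0.507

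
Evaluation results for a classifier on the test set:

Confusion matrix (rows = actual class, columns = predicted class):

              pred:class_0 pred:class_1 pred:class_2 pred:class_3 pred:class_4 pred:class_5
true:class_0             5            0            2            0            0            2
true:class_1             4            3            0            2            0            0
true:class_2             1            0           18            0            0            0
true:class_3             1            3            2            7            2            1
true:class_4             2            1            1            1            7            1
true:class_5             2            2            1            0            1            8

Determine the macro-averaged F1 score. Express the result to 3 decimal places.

Per-class F1 score (2·TP/(2·TP+FP+FN)):
  class_0: TP=5, FP=4+1+1+2+2=10, FN=0+2+0+0+2=4 → 10/24 = 0.4167
  class_1: TP=3, FP=0+0+3+1+2=6, FN=4+0+2+0+0=6 → 6/18 = 0.3333
  class_2: TP=18, FP=2+0+2+1+1=6, FN=1+0+0+0+0=1 → 36/43 = 0.8372
  class_3: TP=7, FP=0+2+0+1+0=3, FN=1+3+2+2+1=9 → 14/26 = 0.5385
  class_4: TP=7, FP=0+0+0+2+1=3, FN=2+1+1+1+1=6 → 14/23 = 0.6087
  class_5: TP=8, FP=2+0+0+1+1=4, FN=2+2+1+0+1=6 → 16/26 = 0.6154
Macro-F1 score = mean = (0.4167 + 0.3333 + 0.8372 + 0.5385 + 0.6087 + 0.6154) / 6 = 0.558

0.558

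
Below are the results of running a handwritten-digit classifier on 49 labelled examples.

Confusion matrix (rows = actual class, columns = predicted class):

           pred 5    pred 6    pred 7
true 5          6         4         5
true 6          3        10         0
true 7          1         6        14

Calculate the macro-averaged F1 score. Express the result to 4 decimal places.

0.5954

Per-class F1 score (2·TP/(2·TP+FP+FN)):
  5: TP=6, FP=3+1=4, FN=4+5=9 → 12/25 = 0.48000
  6: TP=10, FP=4+6=10, FN=3+0=3 → 20/33 = 0.60606
  7: TP=14, FP=5+0=5, FN=1+6=7 → 28/40 = 0.70000
Macro-F1 score = mean = (0.48000 + 0.60606 + 0.70000) / 3 = 0.5954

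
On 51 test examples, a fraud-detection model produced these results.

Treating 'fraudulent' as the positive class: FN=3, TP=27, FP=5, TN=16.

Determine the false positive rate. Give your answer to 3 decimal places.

0.238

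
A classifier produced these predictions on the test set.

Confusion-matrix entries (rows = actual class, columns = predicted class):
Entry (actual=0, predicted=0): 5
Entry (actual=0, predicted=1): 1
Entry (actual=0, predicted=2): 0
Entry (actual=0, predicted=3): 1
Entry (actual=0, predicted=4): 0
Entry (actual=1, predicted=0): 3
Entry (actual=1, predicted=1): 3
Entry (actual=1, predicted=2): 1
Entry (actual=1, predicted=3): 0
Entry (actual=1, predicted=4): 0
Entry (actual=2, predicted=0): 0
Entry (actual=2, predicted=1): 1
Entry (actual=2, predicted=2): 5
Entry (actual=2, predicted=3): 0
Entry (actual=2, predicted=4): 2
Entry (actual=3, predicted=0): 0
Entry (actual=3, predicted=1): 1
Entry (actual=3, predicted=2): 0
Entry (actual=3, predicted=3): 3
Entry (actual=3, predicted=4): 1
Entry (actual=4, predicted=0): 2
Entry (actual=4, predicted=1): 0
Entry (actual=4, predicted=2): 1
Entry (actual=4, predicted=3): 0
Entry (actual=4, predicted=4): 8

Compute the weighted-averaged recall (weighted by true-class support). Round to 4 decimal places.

0.6316

Per-class recall (TP/(TP+FN)):
  0: TP=5, FN=1+0+1+0=2 → 5/7 = 0.71429
  1: TP=3, FN=3+1+0+0=4 → 3/7 = 0.42857
  2: TP=5, FN=0+1+0+2=3 → 5/8 = 0.62500
  3: TP=3, FN=0+1+0+1=2 → 3/5 = 0.60000
  4: TP=8, FN=2+0+1+0=3 → 8/11 = 0.72727
Weighted-recall = Σ (supportᵢ/N)·recallᵢ with N=38: (7/38)·0.71429 + (7/38)·0.42857 + (8/38)·0.62500 + (5/38)·0.60000 + (11/38)·0.72727 = 0.6316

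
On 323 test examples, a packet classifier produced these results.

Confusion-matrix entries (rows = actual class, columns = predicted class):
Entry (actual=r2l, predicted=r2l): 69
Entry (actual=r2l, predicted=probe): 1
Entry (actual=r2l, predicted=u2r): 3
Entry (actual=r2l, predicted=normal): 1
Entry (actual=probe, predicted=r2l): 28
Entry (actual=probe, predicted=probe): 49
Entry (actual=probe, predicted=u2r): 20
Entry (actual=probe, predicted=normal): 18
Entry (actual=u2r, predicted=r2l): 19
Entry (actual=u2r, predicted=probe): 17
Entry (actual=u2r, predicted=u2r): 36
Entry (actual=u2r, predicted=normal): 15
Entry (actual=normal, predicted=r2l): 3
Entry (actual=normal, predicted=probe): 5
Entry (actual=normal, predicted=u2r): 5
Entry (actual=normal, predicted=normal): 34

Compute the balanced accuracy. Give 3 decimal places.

0.624

Balanced accuracy = mean of per-class recall.
  r2l: recall = 69/74 = 0.9324
  probe: recall = 49/115 = 0.4261
  u2r: recall = 36/87 = 0.4138
  normal: recall = 34/47 = 0.7234
Mean = (0.9324 + 0.4261 + 0.4138 + 0.7234) / 4 = 0.624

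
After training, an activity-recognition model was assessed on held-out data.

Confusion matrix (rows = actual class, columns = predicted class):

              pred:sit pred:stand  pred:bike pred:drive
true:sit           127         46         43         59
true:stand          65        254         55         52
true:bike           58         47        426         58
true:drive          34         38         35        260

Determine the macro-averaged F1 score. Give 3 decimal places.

0.619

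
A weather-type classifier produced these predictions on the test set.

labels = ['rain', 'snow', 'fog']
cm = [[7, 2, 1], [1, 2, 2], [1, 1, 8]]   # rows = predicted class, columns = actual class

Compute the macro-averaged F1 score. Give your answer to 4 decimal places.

0.6329

Per-class F1 score (2·TP/(2·TP+FP+FN)):
  rain: TP=7, FP=2+1=3, FN=1+1=2 → 14/19 = 0.73684
  snow: TP=2, FP=1+2=3, FN=2+1=3 → 4/10 = 0.40000
  fog: TP=8, FP=1+1=2, FN=1+2=3 → 16/21 = 0.76190
Macro-F1 score = mean = (0.73684 + 0.40000 + 0.76190) / 3 = 0.6329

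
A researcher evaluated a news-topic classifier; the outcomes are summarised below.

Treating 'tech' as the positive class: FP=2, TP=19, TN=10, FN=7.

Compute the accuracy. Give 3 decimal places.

Accuracy = (TP+TN)/N = (19+10)/38 = 0.763

0.763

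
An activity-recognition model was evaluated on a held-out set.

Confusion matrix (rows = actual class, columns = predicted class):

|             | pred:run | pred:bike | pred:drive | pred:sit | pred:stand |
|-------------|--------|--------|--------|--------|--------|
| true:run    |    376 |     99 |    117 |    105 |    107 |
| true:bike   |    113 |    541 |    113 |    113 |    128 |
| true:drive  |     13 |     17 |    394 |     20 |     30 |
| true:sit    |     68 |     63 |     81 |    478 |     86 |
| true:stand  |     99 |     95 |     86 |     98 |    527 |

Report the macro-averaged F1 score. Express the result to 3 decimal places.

0.584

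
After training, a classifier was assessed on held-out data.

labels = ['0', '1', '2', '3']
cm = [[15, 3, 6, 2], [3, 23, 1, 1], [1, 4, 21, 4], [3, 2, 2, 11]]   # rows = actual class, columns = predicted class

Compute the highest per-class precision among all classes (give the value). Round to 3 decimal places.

0.719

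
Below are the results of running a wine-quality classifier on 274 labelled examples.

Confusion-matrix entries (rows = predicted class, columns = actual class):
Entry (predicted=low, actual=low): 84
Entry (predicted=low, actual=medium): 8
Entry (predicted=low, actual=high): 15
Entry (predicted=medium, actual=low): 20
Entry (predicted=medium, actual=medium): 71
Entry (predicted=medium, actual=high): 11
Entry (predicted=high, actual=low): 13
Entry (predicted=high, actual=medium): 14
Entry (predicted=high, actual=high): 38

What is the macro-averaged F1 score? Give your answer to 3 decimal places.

Per-class F1 score (2·TP/(2·TP+FP+FN)):
  low: TP=84, FP=8+15=23, FN=20+13=33 → 168/224 = 0.7500
  medium: TP=71, FP=20+11=31, FN=8+14=22 → 142/195 = 0.7282
  high: TP=38, FP=13+14=27, FN=15+11=26 → 76/129 = 0.5891
Macro-F1 score = mean = (0.7500 + 0.7282 + 0.5891) / 3 = 0.689

0.689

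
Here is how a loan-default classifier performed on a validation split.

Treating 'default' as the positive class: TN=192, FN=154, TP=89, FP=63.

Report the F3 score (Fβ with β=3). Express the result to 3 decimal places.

Fβ = (1+β²)·TP / ((1+β²)·TP + β²·FN + FP), with β²=9
= 10·89 / (10·89 + 9·154 + 63) = 0.381

0.381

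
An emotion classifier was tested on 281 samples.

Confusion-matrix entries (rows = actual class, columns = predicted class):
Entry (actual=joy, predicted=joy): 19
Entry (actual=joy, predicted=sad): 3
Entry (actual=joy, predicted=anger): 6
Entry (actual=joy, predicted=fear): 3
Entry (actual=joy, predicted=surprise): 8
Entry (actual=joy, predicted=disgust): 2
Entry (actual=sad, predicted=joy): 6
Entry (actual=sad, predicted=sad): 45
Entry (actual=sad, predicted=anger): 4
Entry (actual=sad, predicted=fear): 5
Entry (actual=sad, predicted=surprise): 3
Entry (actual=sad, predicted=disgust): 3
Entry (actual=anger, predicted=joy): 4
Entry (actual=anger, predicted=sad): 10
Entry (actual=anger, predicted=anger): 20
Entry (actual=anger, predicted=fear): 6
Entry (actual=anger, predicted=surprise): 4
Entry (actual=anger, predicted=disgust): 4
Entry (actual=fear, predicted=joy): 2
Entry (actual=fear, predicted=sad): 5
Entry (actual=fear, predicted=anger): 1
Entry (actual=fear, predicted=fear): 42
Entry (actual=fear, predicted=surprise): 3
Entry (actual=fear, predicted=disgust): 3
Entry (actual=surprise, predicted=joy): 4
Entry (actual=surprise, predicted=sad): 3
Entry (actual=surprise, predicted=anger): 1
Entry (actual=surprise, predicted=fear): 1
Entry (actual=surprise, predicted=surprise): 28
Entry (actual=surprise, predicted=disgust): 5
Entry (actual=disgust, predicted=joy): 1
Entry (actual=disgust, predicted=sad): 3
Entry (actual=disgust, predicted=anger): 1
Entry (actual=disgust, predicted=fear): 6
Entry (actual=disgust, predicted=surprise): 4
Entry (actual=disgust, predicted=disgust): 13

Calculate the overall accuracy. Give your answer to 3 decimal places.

0.594

Accuracy = trace / total = (19+45+20+42+28+13=167) / 281 = 167/281 = 0.594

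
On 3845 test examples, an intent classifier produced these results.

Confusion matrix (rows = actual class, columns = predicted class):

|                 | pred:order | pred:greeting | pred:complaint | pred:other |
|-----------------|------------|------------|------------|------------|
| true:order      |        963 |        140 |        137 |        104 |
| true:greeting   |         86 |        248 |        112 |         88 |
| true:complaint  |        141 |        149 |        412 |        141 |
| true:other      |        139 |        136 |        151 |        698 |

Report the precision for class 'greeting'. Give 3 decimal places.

Take TP from the diagonal, FP from the rest of the 'greeting' prediction marginal, FN from the rest of the 'greeting' actual marginal.
precision = TP/(TP+FP).
greeting: TP=248, FP=140+149+136=425 → 248/673 = 0.3685

0.368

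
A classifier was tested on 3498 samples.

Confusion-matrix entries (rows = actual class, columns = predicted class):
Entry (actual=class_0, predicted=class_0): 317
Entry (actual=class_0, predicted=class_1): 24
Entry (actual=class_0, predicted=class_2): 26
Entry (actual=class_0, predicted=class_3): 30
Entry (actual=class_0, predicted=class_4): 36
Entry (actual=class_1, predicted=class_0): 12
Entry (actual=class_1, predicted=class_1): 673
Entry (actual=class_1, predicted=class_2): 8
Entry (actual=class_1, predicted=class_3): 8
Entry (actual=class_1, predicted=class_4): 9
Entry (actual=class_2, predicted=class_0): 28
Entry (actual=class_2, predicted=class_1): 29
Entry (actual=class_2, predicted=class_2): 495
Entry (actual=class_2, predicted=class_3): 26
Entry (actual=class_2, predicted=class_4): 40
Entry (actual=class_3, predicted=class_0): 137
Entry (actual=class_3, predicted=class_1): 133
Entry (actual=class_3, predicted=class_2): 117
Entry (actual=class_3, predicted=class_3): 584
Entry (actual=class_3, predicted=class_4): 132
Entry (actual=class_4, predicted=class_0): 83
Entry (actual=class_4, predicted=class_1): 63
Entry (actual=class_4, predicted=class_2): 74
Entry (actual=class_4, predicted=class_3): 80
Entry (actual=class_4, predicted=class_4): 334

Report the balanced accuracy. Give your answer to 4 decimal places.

Balanced accuracy = mean of per-class recall.
  class_0: recall = 317/433 = 0.73210
  class_1: recall = 673/710 = 0.94789
  class_2: recall = 495/618 = 0.80097
  class_3: recall = 584/1103 = 0.52947
  class_4: recall = 334/634 = 0.52681
Mean = (0.73210 + 0.94789 + 0.80097 + 0.52947 + 0.52681) / 5 = 0.7074

0.7074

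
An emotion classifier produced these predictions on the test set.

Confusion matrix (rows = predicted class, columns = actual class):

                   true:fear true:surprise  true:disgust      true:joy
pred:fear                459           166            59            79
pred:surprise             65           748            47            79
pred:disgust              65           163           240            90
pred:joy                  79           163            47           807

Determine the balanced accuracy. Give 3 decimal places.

0.666

Balanced accuracy = mean of per-class recall.
  fear: recall = 459/668 = 0.6871
  surprise: recall = 748/1240 = 0.6032
  disgust: recall = 240/393 = 0.6107
  joy: recall = 807/1055 = 0.7649
Mean = (0.6871 + 0.6032 + 0.6107 + 0.7649) / 4 = 0.666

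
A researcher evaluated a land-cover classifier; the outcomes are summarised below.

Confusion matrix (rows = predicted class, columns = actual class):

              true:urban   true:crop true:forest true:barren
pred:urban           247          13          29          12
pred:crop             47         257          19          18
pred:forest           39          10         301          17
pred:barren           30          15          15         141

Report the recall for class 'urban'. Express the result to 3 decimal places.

0.680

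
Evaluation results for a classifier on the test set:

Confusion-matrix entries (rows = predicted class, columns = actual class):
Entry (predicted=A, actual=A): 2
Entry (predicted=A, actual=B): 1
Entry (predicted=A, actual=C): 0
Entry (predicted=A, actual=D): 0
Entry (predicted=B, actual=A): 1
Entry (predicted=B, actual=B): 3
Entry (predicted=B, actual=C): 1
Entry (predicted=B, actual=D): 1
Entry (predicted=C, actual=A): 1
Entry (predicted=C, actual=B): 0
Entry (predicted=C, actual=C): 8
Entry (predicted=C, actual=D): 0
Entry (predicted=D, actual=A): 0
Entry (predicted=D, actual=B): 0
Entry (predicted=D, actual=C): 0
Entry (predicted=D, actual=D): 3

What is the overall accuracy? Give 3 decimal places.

0.762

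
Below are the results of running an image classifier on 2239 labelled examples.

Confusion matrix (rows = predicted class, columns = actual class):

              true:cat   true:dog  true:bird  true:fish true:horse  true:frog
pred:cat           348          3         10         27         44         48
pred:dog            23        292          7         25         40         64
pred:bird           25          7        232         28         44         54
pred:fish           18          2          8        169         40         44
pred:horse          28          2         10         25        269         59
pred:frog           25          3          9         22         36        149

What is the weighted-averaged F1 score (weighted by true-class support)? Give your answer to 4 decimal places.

Per-class F1 score (2·TP/(2·TP+FP+FN)):
  cat: TP=348, FP=3+10+27+44+48=132, FN=23+25+18+28+25=119 → 696/947 = 0.73495
  dog: TP=292, FP=23+7+25+40+64=159, FN=3+7+2+2+3=17 → 584/760 = 0.76842
  bird: TP=232, FP=25+7+28+44+54=158, FN=10+7+8+10+9=44 → 464/666 = 0.69670
  fish: TP=169, FP=18+2+8+40+44=112, FN=27+25+28+25+22=127 → 338/577 = 0.58579
  horse: TP=269, FP=28+2+10+25+59=124, FN=44+40+44+40+36=204 → 538/866 = 0.62125
  frog: TP=149, FP=25+3+9+22+36=95, FN=48+64+54+44+59=269 → 298/662 = 0.45015
Weighted-F1 score = Σ (supportᵢ/N)·F1 scoreᵢ with N=2239: (467/2239)·0.73495 + (309/2239)·0.76842 + (276/2239)·0.69670 + (296/2239)·0.58579 + (473/2239)·0.62125 + (418/2239)·0.45015 = 0.6379

0.6379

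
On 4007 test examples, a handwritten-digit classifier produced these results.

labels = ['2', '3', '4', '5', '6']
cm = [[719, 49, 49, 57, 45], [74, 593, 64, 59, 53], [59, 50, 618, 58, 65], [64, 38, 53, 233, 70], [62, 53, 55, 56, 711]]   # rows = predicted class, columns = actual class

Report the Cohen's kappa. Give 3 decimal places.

0.642

Observed agreement pₒ = trace/N = 2874/4007 = 0.7172
Expected agreement pₑ = Σ (rowᵢ·colᵢ)/N² = (978·919 + 783·843 + 839·850 + 463·458 + 944·937)/4007² = 0.2098
κ = (pₒ − pₑ)/(1 − pₑ) = (0.7172 − 0.2098)/(1 − 0.2098) = 0.642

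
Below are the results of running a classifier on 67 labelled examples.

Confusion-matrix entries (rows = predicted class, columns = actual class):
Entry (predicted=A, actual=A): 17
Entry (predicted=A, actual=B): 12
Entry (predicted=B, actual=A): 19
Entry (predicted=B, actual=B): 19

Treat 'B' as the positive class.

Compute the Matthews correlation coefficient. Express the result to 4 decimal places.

MCC = (TP·TN − FP·FN) / √((TP+FP)(TP+FN)(TN+FP)(TN+FN))
Numerator = 19·17 − 19·12 = 95
Denominator = √(38·31·36·29) = √1229832 = 1108.9779
MCC = 95 / 1108.9779 = 0.0857

0.0857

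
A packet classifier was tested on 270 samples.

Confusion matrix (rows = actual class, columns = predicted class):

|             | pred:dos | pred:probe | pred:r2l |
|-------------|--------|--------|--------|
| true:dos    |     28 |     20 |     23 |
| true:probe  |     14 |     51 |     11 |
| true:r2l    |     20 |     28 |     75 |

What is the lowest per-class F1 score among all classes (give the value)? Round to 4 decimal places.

0.4211

Per-class F1 score (2·TP/(2·TP+FP+FN)):
  dos: TP=28, FP=14+20=34, FN=20+23=43 → 56/133 = 0.42105
  probe: TP=51, FP=20+28=48, FN=14+11=25 → 102/175 = 0.58286
  r2l: TP=75, FP=23+11=34, FN=20+28=48 → 150/232 = 0.64655
Lowest is class 'dos' with F1 score = 0.4211.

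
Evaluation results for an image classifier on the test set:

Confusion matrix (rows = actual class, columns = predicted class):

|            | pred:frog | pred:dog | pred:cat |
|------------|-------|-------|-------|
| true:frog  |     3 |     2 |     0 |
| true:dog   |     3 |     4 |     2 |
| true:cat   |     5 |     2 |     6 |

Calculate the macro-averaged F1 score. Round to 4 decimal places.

Per-class F1 score (2·TP/(2·TP+FP+FN)):
  frog: TP=3, FP=3+5=8, FN=2+0=2 → 6/16 = 0.37500
  dog: TP=4, FP=2+2=4, FN=3+2=5 → 8/17 = 0.47059
  cat: TP=6, FP=0+2=2, FN=5+2=7 → 12/21 = 0.57143
Macro-F1 score = mean = (0.37500 + 0.47059 + 0.57143) / 3 = 0.4723

0.4723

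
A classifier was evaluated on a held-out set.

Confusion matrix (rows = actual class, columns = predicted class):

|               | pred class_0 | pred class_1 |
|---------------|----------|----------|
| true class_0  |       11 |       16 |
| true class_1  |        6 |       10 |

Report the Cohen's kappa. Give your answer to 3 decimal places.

0.029

Observed agreement pₒ = trace/N = 21/43 = 0.4884
Expected agreement pₑ = Σ (rowᵢ·colᵢ)/N² = (27·17 + 16·26)/43² = 0.4732
κ = (pₒ − pₑ)/(1 − pₑ) = (0.4884 − 0.4732)/(1 − 0.4732) = 0.029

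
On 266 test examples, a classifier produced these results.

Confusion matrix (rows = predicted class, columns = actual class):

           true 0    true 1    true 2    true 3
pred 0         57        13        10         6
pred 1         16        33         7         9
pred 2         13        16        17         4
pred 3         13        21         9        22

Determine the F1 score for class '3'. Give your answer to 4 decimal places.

Take TP from the diagonal, FP from the rest of the '3' prediction marginal, FN from the rest of the '3' actual marginal.
F1 score = 2·TP/(2·TP+FP+FN).
3: TP=22, FP=13+21+9=43, FN=6+9+4=19 → 44/106 = 0.41509

0.4151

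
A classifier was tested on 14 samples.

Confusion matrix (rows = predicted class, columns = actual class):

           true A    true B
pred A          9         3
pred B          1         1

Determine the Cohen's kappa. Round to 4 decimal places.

0.1765

Observed agreement pₒ = trace/N = 10/14 = 0.71429
Expected agreement pₑ = Σ (rowᵢ·colᵢ)/N² = (10·12 + 4·2)/14² = 0.65306
κ = (pₒ − pₑ)/(1 − pₑ) = (0.71429 − 0.65306)/(1 − 0.65306) = 0.1765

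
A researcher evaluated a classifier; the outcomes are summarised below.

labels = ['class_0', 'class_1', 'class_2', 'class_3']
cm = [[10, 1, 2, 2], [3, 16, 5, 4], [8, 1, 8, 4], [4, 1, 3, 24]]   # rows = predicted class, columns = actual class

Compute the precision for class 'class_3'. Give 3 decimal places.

0.750

Treat 'class_3' as positive and all other classes as negative.
precision = TP/(TP+FP).
class_3: TP=24, FP=4+1+3=8 → 24/32 = 0.7500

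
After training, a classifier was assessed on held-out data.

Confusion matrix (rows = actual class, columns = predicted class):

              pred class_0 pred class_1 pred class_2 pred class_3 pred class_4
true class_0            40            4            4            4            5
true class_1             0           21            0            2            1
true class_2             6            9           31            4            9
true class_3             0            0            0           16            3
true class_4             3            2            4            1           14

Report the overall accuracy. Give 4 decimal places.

Accuracy = trace / total = (40+21+31+16+14=122) / 183 = 122/183 = 0.6667

0.6667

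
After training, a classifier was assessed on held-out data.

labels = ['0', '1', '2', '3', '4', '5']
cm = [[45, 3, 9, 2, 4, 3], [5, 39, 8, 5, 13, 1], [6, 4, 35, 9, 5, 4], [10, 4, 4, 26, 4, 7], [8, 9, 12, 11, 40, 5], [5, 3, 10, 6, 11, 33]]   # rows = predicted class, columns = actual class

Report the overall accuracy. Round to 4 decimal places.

Accuracy = trace / total = (45+39+35+26+40+33=218) / 408 = 218/408 = 0.5343

0.5343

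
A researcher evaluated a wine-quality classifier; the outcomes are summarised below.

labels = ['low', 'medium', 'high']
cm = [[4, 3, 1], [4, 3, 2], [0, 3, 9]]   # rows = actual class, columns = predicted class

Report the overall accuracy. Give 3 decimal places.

Accuracy = trace / total = (4+3+9=16) / 29 = 16/29 = 0.552

0.552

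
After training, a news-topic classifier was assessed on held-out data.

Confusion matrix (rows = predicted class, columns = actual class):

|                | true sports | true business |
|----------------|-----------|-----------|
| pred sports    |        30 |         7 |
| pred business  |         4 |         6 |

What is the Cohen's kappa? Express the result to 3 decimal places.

Observed agreement pₒ = trace/N = 36/47 = 0.7660
Expected agreement pₑ = Σ (rowᵢ·colᵢ)/N² = (34·37 + 13·10)/47² = 0.6283
κ = (pₒ − pₑ)/(1 − pₑ) = (0.7660 − 0.6283)/(1 − 0.6283) = 0.370

0.370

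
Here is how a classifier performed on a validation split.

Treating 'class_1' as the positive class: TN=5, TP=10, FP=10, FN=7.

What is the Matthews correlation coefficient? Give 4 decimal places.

-0.0808

MCC = (TP·TN − FP·FN) / √((TP+FP)(TP+FN)(TN+FP)(TN+FN))
Numerator = 10·5 − 10·7 = -20
Denominator = √(20·17·15·12) = √61200 = 247.3863
MCC = -20 / 247.3863 = -0.0808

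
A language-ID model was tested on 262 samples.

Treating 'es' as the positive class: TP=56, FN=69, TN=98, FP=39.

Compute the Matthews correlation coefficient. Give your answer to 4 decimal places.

0.1697

MCC = (TP·TN − FP·FN) / √((TP+FP)(TP+FN)(TN+FP)(TN+FN))
Numerator = 56·98 − 39·69 = 2797
Denominator = √(95·125·137·167) = √271688125 = 16482.9647
MCC = 2797 / 16482.9647 = 0.1697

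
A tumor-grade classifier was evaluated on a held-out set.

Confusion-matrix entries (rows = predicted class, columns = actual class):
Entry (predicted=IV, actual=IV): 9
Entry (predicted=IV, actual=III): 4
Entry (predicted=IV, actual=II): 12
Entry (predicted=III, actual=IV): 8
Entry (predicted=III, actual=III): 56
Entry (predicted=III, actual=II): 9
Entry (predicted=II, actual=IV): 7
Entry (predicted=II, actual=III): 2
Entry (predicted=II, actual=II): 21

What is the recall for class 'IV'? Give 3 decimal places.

Take TP from the diagonal, FP from the rest of the 'IV' prediction marginal, FN from the rest of the 'IV' actual marginal.
recall = TP/(TP+FN).
IV: TP=9, FN=8+7=15 → 9/24 = 0.3750

0.375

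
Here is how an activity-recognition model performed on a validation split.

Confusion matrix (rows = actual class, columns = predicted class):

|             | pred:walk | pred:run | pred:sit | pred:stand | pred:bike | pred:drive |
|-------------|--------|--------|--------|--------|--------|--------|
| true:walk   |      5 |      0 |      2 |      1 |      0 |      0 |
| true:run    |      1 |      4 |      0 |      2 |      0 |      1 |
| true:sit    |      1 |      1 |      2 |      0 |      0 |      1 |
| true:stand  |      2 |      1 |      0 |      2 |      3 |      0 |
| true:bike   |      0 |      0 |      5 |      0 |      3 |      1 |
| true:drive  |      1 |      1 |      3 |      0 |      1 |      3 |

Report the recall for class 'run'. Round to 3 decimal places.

Take TP from the diagonal, FP from the rest of the 'run' prediction marginal, FN from the rest of the 'run' actual marginal.
recall = TP/(TP+FN).
run: TP=4, FN=1+0+2+0+1=4 → 4/8 = 0.5000

0.500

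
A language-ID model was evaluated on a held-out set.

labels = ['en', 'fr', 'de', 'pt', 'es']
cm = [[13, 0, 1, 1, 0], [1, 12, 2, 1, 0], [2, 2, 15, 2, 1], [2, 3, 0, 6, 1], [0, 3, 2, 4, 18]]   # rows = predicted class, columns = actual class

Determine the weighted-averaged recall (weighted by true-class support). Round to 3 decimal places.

Per-class recall (TP/(TP+FN)):
  en: TP=13, FN=1+2+2+0=5 → 13/18 = 0.7222
  fr: TP=12, FN=0+2+3+3=8 → 12/20 = 0.6000
  de: TP=15, FN=1+2+0+2=5 → 15/20 = 0.7500
  pt: TP=6, FN=1+1+2+4=8 → 6/14 = 0.4286
  es: TP=18, FN=0+0+1+1=2 → 18/20 = 0.9000
Weighted-recall = Σ (supportᵢ/N)·recallᵢ with N=92: (18/92)·0.7222 + (20/92)·0.6000 + (20/92)·0.7500 + (14/92)·0.4286 + (20/92)·0.9000 = 0.696

0.696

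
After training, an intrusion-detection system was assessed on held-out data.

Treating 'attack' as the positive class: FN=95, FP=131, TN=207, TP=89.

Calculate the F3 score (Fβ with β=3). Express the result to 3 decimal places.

0.474

Fβ = (1+β²)·TP / ((1+β²)·TP + β²·FN + FP), with β²=9
= 10·89 / (10·89 + 9·95 + 131) = 0.474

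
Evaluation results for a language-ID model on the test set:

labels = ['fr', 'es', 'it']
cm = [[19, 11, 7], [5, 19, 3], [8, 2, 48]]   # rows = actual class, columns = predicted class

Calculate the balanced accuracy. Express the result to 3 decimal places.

0.682

Balanced accuracy = mean of per-class recall.
  fr: recall = 19/37 = 0.5135
  es: recall = 19/27 = 0.7037
  it: recall = 48/58 = 0.8276
Mean = (0.5135 + 0.7037 + 0.8276) / 3 = 0.682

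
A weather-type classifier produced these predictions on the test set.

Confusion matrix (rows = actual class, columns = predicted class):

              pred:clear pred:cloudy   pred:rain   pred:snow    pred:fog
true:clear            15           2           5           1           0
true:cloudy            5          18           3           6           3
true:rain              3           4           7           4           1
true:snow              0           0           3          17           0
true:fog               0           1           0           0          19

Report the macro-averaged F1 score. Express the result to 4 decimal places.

0.6445

Per-class F1 score (2·TP/(2·TP+FP+FN)):
  clear: TP=15, FP=5+3+0+0=8, FN=2+5+1+0=8 → 30/46 = 0.65217
  cloudy: TP=18, FP=2+4+0+1=7, FN=5+3+6+3=17 → 36/60 = 0.60000
  rain: TP=7, FP=5+3+3+0=11, FN=3+4+4+1=12 → 14/37 = 0.37838
  snow: TP=17, FP=1+6+4+0=11, FN=0+0+3+0=3 → 34/48 = 0.70833
  fog: TP=19, FP=0+3+1+0=4, FN=0+1+0+0=1 → 38/43 = 0.88372
Macro-F1 score = mean = (0.65217 + 0.60000 + 0.37838 + 0.70833 + 0.88372) / 5 = 0.6445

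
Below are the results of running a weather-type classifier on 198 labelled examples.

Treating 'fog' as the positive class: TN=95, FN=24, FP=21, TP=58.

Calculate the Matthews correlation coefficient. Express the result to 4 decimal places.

0.5294

MCC = (TP·TN − FP·FN) / √((TP+FP)(TP+FN)(TN+FP)(TN+FN))
Numerator = 58·95 − 21·24 = 5006
Denominator = √(79·82·116·119) = √89422312 = 9456.3371
MCC = 5006 / 9456.3371 = 0.5294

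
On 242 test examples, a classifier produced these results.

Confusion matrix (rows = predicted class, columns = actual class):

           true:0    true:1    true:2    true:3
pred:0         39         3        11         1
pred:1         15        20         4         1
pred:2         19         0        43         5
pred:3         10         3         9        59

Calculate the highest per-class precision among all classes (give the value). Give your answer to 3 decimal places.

Per-class precision (TP/(TP+FP)):
  0: TP=39, FP=3+11+1=15 → 39/54 = 0.7222
  1: TP=20, FP=15+4+1=20 → 20/40 = 0.5000
  2: TP=43, FP=19+0+5=24 → 43/67 = 0.6418
  3: TP=59, FP=10+3+9=22 → 59/81 = 0.7284
Highest is class '3' with precision = 0.728.

0.728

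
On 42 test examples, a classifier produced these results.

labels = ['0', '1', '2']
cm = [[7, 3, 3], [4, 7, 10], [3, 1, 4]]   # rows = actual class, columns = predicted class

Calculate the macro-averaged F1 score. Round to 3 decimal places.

0.425

Per-class F1 score (2·TP/(2·TP+FP+FN)):
  0: TP=7, FP=4+3=7, FN=3+3=6 → 14/27 = 0.5185
  1: TP=7, FP=3+1=4, FN=4+10=14 → 14/32 = 0.4375
  2: TP=4, FP=3+10=13, FN=3+1=4 → 8/25 = 0.3200
Macro-F1 score = mean = (0.5185 + 0.4375 + 0.3200) / 3 = 0.425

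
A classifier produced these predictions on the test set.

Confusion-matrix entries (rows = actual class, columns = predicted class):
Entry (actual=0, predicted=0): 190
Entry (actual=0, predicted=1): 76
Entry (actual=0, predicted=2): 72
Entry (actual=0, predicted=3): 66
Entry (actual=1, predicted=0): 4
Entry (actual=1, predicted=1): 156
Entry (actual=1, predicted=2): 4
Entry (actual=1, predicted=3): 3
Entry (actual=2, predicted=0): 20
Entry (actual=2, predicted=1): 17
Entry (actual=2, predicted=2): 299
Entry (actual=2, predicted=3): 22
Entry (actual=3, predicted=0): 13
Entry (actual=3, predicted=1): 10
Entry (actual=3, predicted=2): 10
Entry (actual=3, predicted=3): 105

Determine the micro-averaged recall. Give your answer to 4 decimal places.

0.7029

Micro-averaging pools counts across classes: ΣTP=750, ΣFP=317, ΣFN=317.
Micro-recall = TP/(TP+FN) on pooled counts = 0.7029 (equals overall accuracy in single-label multiclass).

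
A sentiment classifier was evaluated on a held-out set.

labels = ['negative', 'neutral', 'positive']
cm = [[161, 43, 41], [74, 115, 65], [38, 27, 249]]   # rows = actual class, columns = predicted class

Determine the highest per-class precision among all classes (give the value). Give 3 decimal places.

0.701

Per-class precision (TP/(TP+FP)):
  negative: TP=161, FP=74+38=112 → 161/273 = 0.5897
  neutral: TP=115, FP=43+27=70 → 115/185 = 0.6216
  positive: TP=249, FP=41+65=106 → 249/355 = 0.7014
Highest is class 'positive' with precision = 0.701.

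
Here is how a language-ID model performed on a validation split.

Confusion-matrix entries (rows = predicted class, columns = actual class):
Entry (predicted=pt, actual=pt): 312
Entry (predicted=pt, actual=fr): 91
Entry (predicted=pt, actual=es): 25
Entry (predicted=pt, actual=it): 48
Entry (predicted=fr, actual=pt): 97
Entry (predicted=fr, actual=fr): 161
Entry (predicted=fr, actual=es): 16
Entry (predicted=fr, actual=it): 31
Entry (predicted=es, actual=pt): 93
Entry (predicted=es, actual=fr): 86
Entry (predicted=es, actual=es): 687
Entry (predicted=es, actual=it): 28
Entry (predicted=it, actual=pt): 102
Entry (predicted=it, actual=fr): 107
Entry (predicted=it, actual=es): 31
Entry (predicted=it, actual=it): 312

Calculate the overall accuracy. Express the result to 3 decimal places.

Accuracy = trace / total = (312+161+687+312=1472) / 2227 = 1472/2227 = 0.661

0.661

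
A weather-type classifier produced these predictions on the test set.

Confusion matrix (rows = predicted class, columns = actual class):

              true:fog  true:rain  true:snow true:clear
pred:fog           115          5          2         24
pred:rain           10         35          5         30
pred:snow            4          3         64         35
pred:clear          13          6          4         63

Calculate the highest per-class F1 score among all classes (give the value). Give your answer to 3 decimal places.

0.799

Per-class F1 score (2·TP/(2·TP+FP+FN)):
  fog: TP=115, FP=5+2+24=31, FN=10+4+13=27 → 230/288 = 0.7986
  rain: TP=35, FP=10+5+30=45, FN=5+3+6=14 → 70/129 = 0.5426
  snow: TP=64, FP=4+3+35=42, FN=2+5+4=11 → 128/181 = 0.7072
  clear: TP=63, FP=13+6+4=23, FN=24+30+35=89 → 126/238 = 0.5294
Highest is class 'fog' with F1 score = 0.799.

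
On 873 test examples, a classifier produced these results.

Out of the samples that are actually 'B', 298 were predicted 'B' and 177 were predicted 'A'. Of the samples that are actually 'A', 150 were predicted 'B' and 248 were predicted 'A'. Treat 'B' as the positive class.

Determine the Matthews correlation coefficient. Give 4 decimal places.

0.2496

MCC = (TP·TN − FP·FN) / √((TP+FP)(TP+FN)(TN+FP)(TN+FN))
Numerator = 298·248 − 150·177 = 47354
Denominator = √(448·475·398·425) = √35995120000 = 189723.7992
MCC = 47354 / 189723.7992 = 0.2496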